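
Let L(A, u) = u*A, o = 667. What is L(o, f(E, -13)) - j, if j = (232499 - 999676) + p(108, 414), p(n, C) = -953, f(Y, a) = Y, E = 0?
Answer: 768130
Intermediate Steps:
L(A, u) = A*u
j = -768130 (j = (232499 - 999676) - 953 = -767177 - 953 = -768130)
L(o, f(E, -13)) - j = 667*0 - 1*(-768130) = 0 + 768130 = 768130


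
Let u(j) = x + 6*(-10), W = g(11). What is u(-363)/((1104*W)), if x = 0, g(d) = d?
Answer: -5/1012 ≈ -0.0049407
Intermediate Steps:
W = 11
u(j) = -60 (u(j) = 0 + 6*(-10) = 0 - 60 = -60)
u(-363)/((1104*W)) = -60/(1104*11) = -60/12144 = -60*1/12144 = -5/1012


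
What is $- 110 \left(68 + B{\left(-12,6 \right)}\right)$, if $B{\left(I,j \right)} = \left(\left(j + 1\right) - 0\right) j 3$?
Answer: $-21340$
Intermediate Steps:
$B{\left(I,j \right)} = 3 j \left(1 + j\right)$ ($B{\left(I,j \right)} = \left(\left(1 + j\right) + 0\right) j 3 = \left(1 + j\right) j 3 = j \left(1 + j\right) 3 = 3 j \left(1 + j\right)$)
$- 110 \left(68 + B{\left(-12,6 \right)}\right) = - 110 \left(68 + 3 \cdot 6 \left(1 + 6\right)\right) = - 110 \left(68 + 3 \cdot 6 \cdot 7\right) = - 110 \left(68 + 126\right) = \left(-110\right) 194 = -21340$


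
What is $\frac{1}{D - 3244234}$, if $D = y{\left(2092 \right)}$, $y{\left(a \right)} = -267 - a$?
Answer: $- \frac{1}{3246593} \approx -3.0802 \cdot 10^{-7}$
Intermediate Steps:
$D = -2359$ ($D = -267 - 2092 = -2359$)
$\frac{1}{D - 3244234} = \frac{1}{-2359 - 3244234} = \frac{1}{-3246593} = - \frac{1}{3246593}$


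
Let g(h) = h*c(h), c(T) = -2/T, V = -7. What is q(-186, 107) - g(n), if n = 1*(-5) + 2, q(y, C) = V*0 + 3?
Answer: 5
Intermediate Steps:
q(y, C) = 3 (q(y, C) = -7*0 + 3 = 0 + 3 = 3)
n = -3 (n = -5 + 2 = -3)
g(h) = -2 (g(h) = h*(-2/h) = -2)
q(-186, 107) - g(n) = 3 - 1*(-2) = 3 + 2 = 5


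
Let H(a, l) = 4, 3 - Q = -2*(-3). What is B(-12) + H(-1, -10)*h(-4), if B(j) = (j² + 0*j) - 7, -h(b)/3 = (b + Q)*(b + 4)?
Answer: 137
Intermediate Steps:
Q = -3 (Q = 3 - (-2)*(-3) = 3 - 1*6 = 3 - 6 = -3)
h(b) = -3*(-3 + b)*(4 + b) (h(b) = -3*(b - 3)*(b + 4) = -3*(-3 + b)*(4 + b))
B(j) = -7 + j² (B(j) = (j² + 0) - 7 = j² - 7 = -7 + j²)
B(-12) + H(-1, -10)*h(-4) = (-7 + (-12)²) + 4*(36 - 3*(-4) - 3*(-4)²) = (-7 + 144) + 4*(36 + 12 - 3*16) = 137 + 4*(36 + 12 - 48) = 137 + 4*0 = 137 + 0 = 137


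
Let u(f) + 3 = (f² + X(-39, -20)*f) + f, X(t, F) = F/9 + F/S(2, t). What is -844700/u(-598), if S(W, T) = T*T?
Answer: -98829900/41925751 ≈ -2.3573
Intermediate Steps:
S(W, T) = T²
X(t, F) = F/9 + F/t² (X(t, F) = F/9 + F/(t²) = F*(⅑) + F/t² = F/9 + F/t²)
u(f) = -3 + f² - 1879*f/1521 (u(f) = -3 + ((f² + ((⅑)*(-20) - 20/(-39)²)*f) + f) = -3 + ((f² + (-20/9 - 20*1/1521)*f) + f) = -3 + ((f² + (-20/9 - 20/1521)*f) + f) = -3 + ((f² - 3400*f/1521) + f) = -3 + (f² - 1879*f/1521) = -3 + f² - 1879*f/1521)
-844700/u(-598) = -844700/(-3 + (-598)² - 1879/1521*(-598)) = -844700/(-3 + 357604 + 86434/117) = -844700/41925751/117 = -844700*117/41925751 = -98829900/41925751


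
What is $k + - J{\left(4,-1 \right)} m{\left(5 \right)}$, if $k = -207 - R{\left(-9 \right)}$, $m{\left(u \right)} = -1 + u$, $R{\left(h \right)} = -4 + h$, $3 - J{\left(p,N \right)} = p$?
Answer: $-190$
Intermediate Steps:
$J{\left(p,N \right)} = 3 - p$
$k = -194$ ($k = -207 - \left(-4 - 9\right) = -207 - -13 = -207 + 13 = -194$)
$k + - J{\left(4,-1 \right)} m{\left(5 \right)} = -194 + - (3 - 4) \left(-1 + 5\right) = -194 + - (3 - 4) 4 = -194 + \left(-1\right) \left(-1\right) 4 = -194 + 1 \cdot 4 = -194 + 4 = -190$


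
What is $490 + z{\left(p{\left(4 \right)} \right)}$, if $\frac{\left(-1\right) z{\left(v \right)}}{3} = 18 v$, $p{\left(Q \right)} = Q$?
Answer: $274$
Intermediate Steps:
$z{\left(v \right)} = - 54 v$ ($z{\left(v \right)} = - 3 \cdot 18 v = - 54 v$)
$490 + z{\left(p{\left(4 \right)} \right)} = 490 - 216 = 274$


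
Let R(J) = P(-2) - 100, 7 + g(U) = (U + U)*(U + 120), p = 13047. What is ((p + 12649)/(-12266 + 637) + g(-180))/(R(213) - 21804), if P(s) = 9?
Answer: -251079301/254616955 ≈ -0.98611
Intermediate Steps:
g(U) = -7 + 2*U*(120 + U) (g(U) = -7 + (U + U)*(U + 120) = -7 + (2*U)*(120 + U) = -7 + 2*U*(120 + U))
R(J) = -91 (R(J) = 9 - 100 = -91)
((p + 12649)/(-12266 + 637) + g(-180))/(R(213) - 21804) = ((13047 + 12649)/(-12266 + 637) + (-7 + 2*(-180)² + 240*(-180)))/(-91 - 21804) = (25696/(-11629) + (-7 + 2*32400 - 43200))/(-21895) = (25696*(-1/11629) + (-7 + 64800 - 43200))*(-1/21895) = (-25696/11629 + 21593)*(-1/21895) = (251079301/11629)*(-1/21895) = -251079301/254616955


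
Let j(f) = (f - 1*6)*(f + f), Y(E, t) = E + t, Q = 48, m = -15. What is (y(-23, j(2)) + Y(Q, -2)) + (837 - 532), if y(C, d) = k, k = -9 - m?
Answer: 357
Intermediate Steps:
j(f) = 2*f*(-6 + f) (j(f) = (f - 6)*(2*f) = (-6 + f)*(2*f) = 2*f*(-6 + f))
k = 6 (k = -9 - 1*(-15) = -9 + 15 = 6)
y(C, d) = 6
(y(-23, j(2)) + Y(Q, -2)) + (837 - 532) = (6 + (48 - 2)) + (837 - 532) = (6 + 46) + 305 = 52 + 305 = 357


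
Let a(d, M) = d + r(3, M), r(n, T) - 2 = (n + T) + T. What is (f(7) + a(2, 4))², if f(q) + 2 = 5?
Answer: 324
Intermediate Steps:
f(q) = 3 (f(q) = -2 + 5 = 3)
r(n, T) = 2 + n + 2*T (r(n, T) = 2 + ((n + T) + T) = 2 + ((T + n) + T) = 2 + (n + 2*T) = 2 + n + 2*T)
a(d, M) = 5 + d + 2*M (a(d, M) = d + (2 + 3 + 2*M) = d + (5 + 2*M) = 5 + d + 2*M)
(f(7) + a(2, 4))² = (3 + (5 + 2 + 2*4))² = (3 + (5 + 2 + 8))² = (3 + 15)² = 18² = 324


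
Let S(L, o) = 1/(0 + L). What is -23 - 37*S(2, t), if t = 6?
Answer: -83/2 ≈ -41.500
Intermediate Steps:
S(L, o) = 1/L
-23 - 37*S(2, t) = -23 - 37/2 = -83/2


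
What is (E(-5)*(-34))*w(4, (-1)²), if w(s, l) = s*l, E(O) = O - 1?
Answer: 816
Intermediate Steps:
E(O) = -1 + O
w(s, l) = l*s
(E(-5)*(-34))*w(4, (-1)²) = ((-1 - 5)*(-34))*((-1)²*4) = (-6*(-34))*(1*4) = 204*4 = 816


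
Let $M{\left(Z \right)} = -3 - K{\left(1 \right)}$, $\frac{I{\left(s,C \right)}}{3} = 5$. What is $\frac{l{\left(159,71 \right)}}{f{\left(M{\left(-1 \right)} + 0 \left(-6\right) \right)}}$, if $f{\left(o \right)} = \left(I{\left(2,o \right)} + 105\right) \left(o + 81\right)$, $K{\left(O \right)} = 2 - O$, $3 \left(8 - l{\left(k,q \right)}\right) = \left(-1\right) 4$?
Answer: $\frac{1}{990} \approx 0.0010101$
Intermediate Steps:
$l{\left(k,q \right)} = \frac{28}{3}$ ($l{\left(k,q \right)} = 8 - \frac{\left(-1\right) 4}{3} = 8 - - \frac{4}{3} = 8 + \frac{4}{3} = \frac{28}{3}$)
$I{\left(s,C \right)} = 15$ ($I{\left(s,C \right)} = 3 \cdot 5 = 15$)
$M{\left(Z \right)} = -4$ ($M{\left(Z \right)} = -3 - \left(2 - 1\right) = -3 - 1 = -4$)
$f{\left(o \right)} = 9720 + 120 o$ ($f{\left(o \right)} = \left(15 + 105\right) \left(o + 81\right) = 120 \left(81 + o\right) = 9720 + 120 o$)
$\frac{l{\left(159,71 \right)}}{f{\left(M{\left(-1 \right)} + 0 \left(-6\right) \right)}} = \frac{28}{3 \left(9720 + 120 \left(-4 + 0 \left(-6\right)\right)\right)} = \frac{28}{3 \left(9720 + 120 \left(-4 + 0\right)\right)} = \frac{28}{3 \left(9720 + 120 \left(-4\right)\right)} = \frac{28}{3 \left(9720 - 480\right)} = \frac{28}{3 \cdot 9240} = \frac{28}{3} \cdot \frac{1}{9240} = \frac{1}{990}$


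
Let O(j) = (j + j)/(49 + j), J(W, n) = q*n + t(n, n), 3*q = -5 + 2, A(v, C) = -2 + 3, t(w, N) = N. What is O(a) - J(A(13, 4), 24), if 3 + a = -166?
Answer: 169/60 ≈ 2.8167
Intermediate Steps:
a = -169 (a = -3 - 166 = -169)
A(v, C) = 1
q = -1 (q = (-5 + 2)/3 = (⅓)*(-3) = -1)
J(W, n) = 0 (J(W, n) = -n + n = 0)
O(j) = 2*j/(49 + j) (O(j) = (2*j)/(49 + j) = 2*j/(49 + j))
O(a) - J(A(13, 4), 24) = 2*(-169)/(49 - 169) - 1*0 = 2*(-169)/(-120) + 0 = 2*(-169)*(-1/120) + 0 = 169/60 + 0 = 169/60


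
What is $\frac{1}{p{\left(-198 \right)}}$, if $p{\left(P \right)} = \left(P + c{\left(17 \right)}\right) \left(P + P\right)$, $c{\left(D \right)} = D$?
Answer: $\frac{1}{71676} \approx 1.3952 \cdot 10^{-5}$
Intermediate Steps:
$p{\left(P \right)} = 2 P \left(17 + P\right)$ ($p{\left(P \right)} = \left(P + 17\right) \left(P + P\right) = \left(17 + P\right) 2 P = 2 P \left(17 + P\right)$)
$\frac{1}{p{\left(-198 \right)}} = \frac{1}{2 \left(-198\right) \left(17 - 198\right)} = \frac{1}{2 \left(-198\right) \left(-181\right)} = \frac{1}{71676}$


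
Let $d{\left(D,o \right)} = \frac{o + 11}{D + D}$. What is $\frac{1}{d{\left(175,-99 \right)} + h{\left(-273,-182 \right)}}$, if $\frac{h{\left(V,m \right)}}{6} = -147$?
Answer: $- \frac{175}{154394} \approx -0.0011335$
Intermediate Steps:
$d{\left(D,o \right)} = \frac{11 + o}{2 D}$
$h{\left(V,m \right)} = -882$ ($h{\left(V,m \right)} = 6 \left(-147\right) = -882$)
$\frac{1}{d{\left(175,-99 \right)} + h{\left(-273,-182 \right)}} = \frac{1}{\frac{11 - 99}{2 \cdot 175} - 882} = \frac{1}{\frac{1}{2} \cdot \frac{1}{175} \left(-88\right) - 882} = \frac{1}{- \frac{44}{175} - 882} = \frac{1}{- \frac{154394}{175}} = - \frac{175}{154394}$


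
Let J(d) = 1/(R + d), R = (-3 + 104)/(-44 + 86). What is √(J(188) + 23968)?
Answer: √1532802087586/7997 ≈ 154.82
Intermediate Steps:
R = 101/42 ≈ 2.4048
J(d) = 1/(101/42 + d)
√(J(188) + 23968) = √(42/(101 + 42*188) + 23968) = √(42/(101 + 7896) + 23968) = √(42/7997 + 23968) = √(191672138/7997) = √1532802087586/7997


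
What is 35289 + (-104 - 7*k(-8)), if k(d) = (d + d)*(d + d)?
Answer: 33393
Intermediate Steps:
k(d) = 4*d² (k(d) = (2*d)*(2*d) = 4*d²)
35289 + (-104 - 7*k(-8)) = 35289 + (-104 - 28*(-8)²) = 35289 + (-104 - 28*64) = 35289 + (-104 - 7*256) = 35289 + (-104 - 1792) = 35289 - 1896 = 33393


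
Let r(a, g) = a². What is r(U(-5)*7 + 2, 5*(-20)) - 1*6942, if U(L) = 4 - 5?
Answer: -6917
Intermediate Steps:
U(L) = -1
r(U(-5)*7 + 2, 5*(-20)) - 1*6942 = (-1*7 + 2)² - 1*6942 = (-7 + 2)² - 6942 = (-5)² - 6942 = 25 - 6942 = -6917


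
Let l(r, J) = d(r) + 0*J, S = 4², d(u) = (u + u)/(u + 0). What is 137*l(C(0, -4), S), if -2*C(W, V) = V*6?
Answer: 274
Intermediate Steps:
C(W, V) = -3*V (C(W, V) = -V*6/2 = -3*V)
d(u) = 2 (d(u) = (2*u)/u = 2)
S = 16
l(r, J) = 2 (l(r, J) = 2 + 0*J = 2 + 0 = 2)
137*l(C(0, -4), S) = 137*2 = 274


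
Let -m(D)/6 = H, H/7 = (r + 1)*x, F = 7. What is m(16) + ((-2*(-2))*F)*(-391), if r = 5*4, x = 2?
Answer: -12712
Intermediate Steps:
r = 20
H = 294 (H = 7*((20 + 1)*2) = 7*(21*2) = 7*42 = 294)
m(D) = -1764 (m(D) = -6*294 = -1764)
m(16) + ((-2*(-2))*F)*(-391) = -1764 + (-2*(-2)*7)*(-391) = -1764 + (4*7)*(-391) = -1764 + 28*(-391) = -1764 - 10948 = -12712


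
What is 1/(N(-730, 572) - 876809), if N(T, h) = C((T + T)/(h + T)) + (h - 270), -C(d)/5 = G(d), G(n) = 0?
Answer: -1/876507 ≈ -1.1409e-6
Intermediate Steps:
C(d) = 0 (C(d) = -5*0 = 0)
N(T, h) = -270 + h (N(T, h) = 0 + (h - 270) = 0 + (-270 + h) = -270 + h)
1/(N(-730, 572) - 876809) = 1/((-270 + 572) - 876809) = 1/(302 - 876809) = 1/(-876507) = -1/876507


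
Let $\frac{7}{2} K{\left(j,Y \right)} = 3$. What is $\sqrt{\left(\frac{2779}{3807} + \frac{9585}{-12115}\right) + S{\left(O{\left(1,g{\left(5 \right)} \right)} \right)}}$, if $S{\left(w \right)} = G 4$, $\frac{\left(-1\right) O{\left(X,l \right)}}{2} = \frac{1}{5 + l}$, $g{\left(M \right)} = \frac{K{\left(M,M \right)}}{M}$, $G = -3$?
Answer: $\frac{i \sqrt{12670039512754}}{1024929} \approx 3.4729 i$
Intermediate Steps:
$K{\left(j,Y \right)} = \frac{6}{7}$ ($K{\left(j,Y \right)} = \frac{2}{7} \cdot 3 = \frac{6}{7}$)
$g{\left(M \right)} = \frac{6}{7 M}$
$O{\left(X,l \right)} = - \frac{2}{5 + l}$
$S{\left(w \right)} = -12$ ($S{\left(w \right)} = \left(-3\right) 4 = -12$)
$\sqrt{\left(\frac{2779}{3807} + \frac{9585}{-12115}\right) + S{\left(O{\left(1,g{\left(5 \right)} \right)} \right)}} = \sqrt{\left(\frac{2779}{3807} + \frac{9585}{-12115}\right) - 12} = \sqrt{\left(2779 \cdot \frac{1}{3807} + 9585 \left(- \frac{1}{12115}\right)\right) - 12} = \sqrt{\left(\frac{2779}{3807} - \frac{1917}{2423}\right) - 12} = \sqrt{- \frac{564502}{9224361} - 12} = \sqrt{- \frac{111256834}{9224361}} = \frac{i \sqrt{12670039512754}}{1024929}$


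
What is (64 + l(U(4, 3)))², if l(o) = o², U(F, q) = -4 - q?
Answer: 12769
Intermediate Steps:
(64 + l(U(4, 3)))² = (64 + (-4 - 1*3)²)² = (64 + (-4 - 3)²)² = (64 + (-7)²)² = (64 + 49)² = 113² = 12769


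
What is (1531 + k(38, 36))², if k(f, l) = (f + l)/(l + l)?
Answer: 3041853409/1296 ≈ 2.3471e+6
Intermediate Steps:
k(f, l) = (f + l)/(2*l) (k(f, l) = (f + l)/((2*l)) = (f + l)*(1/(2*l)) = (f + l)/(2*l))
(1531 + k(38, 36))² = (1531 + (½)*(38 + 36)/36)² = (1531 + (½)*(1/36)*74)² = (1531 + 37/36)² = (55153/36)² = 3041853409/1296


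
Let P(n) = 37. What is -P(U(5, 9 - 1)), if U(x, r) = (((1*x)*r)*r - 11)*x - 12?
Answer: -37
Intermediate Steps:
U(x, r) = -12 + x*(-11 + x*r²) (U(x, r) = ((x*r)*r - 11)*x - 12 = ((r*x)*r - 11)*x - 12 = (x*r² - 11)*x - 12 = (-11 + x*r²)*x - 12 = x*(-11 + x*r²) - 12 = -12 + x*(-11 + x*r²))
-P(U(5, 9 - 1)) = -1*37 = -37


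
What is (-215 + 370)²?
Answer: 24025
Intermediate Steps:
(-215 + 370)² = 155² = 24025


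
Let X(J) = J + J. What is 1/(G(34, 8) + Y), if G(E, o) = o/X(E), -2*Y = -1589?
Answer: 34/27017 ≈ 0.0012585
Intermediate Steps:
Y = 1589/2 (Y = -½*(-1589) = 1589/2 ≈ 794.50)
X(J) = 2*J
G(E, o) = o/(2*E) (G(E, o) = o/((2*E)) = o*(1/(2*E)) = o/(2*E))
1/(G(34, 8) + Y) = 1/((½)*8/34 + 1589/2) = 1/((½)*8*(1/34) + 1589/2) = 1/(2/17 + 1589/2) = 1/(27017/34) = 34/27017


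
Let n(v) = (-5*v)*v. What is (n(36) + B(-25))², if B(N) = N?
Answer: 42315025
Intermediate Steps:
n(v) = -5*v²
(n(36) + B(-25))² = (-5*36² - 25)² = (-5*1296 - 25)² = (-6480 - 25)² = (-6505)² = 42315025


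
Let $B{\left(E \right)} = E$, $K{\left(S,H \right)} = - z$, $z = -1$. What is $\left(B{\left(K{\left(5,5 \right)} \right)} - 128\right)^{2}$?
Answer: $16129$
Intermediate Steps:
$K{\left(S,H \right)} = 1$ ($K{\left(S,H \right)} = \left(-1\right) \left(-1\right) = 1$)
$\left(B{\left(K{\left(5,5 \right)} \right)} - 128\right)^{2} = \left(1 - 128\right)^{2} = \left(-127\right)^{2} = 16129$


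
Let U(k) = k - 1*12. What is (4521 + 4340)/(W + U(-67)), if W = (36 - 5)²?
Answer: 8861/882 ≈ 10.046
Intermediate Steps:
W = 961 (W = 31² = 961)
U(k) = -12 + k (U(k) = k - 12 = -12 + k)
(4521 + 4340)/(W + U(-67)) = (4521 + 4340)/(961 + (-12 - 67)) = 8861/(961 - 79) = 8861/882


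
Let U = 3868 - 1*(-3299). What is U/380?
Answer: 7167/380 ≈ 18.861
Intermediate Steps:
U = 7167 (U = 3868 + 3299 = 7167)
U/380 = 7167/380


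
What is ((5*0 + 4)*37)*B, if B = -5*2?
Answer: -1480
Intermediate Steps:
B = -10
((5*0 + 4)*37)*B = ((5*0 + 4)*37)*(-10) = ((0 + 4)*37)*(-10) = (4*37)*(-10) = 148*(-10) = -1480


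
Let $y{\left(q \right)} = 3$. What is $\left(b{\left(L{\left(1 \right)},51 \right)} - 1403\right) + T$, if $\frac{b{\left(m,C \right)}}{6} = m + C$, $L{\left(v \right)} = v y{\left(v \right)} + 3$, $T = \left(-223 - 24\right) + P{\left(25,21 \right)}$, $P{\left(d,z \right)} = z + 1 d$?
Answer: $-1262$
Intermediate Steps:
$P{\left(d,z \right)} = d + z$ ($P{\left(d,z \right)} = z + d = d + z$)
$T = -201$ ($T = \left(-223 - 24\right) + \left(25 + 21\right) = -247 + 46 = -201$)
$L{\left(v \right)} = 3 + 3 v$ ($L{\left(v \right)} = v 3 + 3 = 3 v + 3 = 3 + 3 v$)
$b{\left(m,C \right)} = 6 C + 6 m$ ($b{\left(m,C \right)} = 6 \left(m + C\right) = 6 \left(C + m\right) = 6 C + 6 m$)
$\left(b{\left(L{\left(1 \right)},51 \right)} - 1403\right) + T = \left(\left(6 \cdot 51 + 6 \left(3 + 3 \cdot 1\right)\right) - 1403\right) - 201 = \left(\left(306 + 6 \left(3 + 3\right)\right) - 1403\right) - 201 = \left(\left(306 + 6 \cdot 6\right) - 1403\right) - 201 = \left(\left(306 + 36\right) - 1403\right) - 201 = \left(342 - 1403\right) - 201 = -1061 - 201 = -1262$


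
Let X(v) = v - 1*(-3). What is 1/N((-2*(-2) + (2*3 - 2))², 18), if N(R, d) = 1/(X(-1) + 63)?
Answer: 65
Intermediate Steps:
X(v) = 3 + v (X(v) = v + 3 = 3 + v)
N(R, d) = 1/65 (N(R, d) = 1/((3 - 1) + 63) = 1/(2 + 63) = 1/65)
1/N((-2*(-2) + (2*3 - 2))², 18) = 1/(1/65) = 65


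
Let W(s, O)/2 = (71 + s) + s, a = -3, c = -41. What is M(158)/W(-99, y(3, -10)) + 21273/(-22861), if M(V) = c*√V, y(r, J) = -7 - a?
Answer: -21273/22861 + 41*√158/254 ≈ 1.0984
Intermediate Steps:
y(r, J) = -4 (y(r, J) = -7 - 1*(-3) = -7 + 3 = -4)
W(s, O) = 142 + 4*s (W(s, O) = 2*((71 + s) + s) = 2*(71 + 2*s) = 142 + 4*s)
M(V) = -41*√V
M(158)/W(-99, y(3, -10)) + 21273/(-22861) = (-41*√158)/(142 + 4*(-99)) + 21273/(-22861) = (-41*√158)/(142 - 396) + 21273*(-1/22861) = -41*√158/(-254) - 21273/22861 = -41*√158*(-1/254) - 21273/22861 = 41*√158/254 - 21273/22861 = -21273/22861 + 41*√158/254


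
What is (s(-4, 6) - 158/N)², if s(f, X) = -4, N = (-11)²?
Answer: 412164/14641 ≈ 28.151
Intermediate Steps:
N = 121
(s(-4, 6) - 158/N)² = (-4 - 158/121)² = (-642/121)² = 412164/14641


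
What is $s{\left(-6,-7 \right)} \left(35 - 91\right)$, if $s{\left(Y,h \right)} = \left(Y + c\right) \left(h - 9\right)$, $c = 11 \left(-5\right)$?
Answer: $-54656$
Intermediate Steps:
$c = -55$
$s{\left(Y,h \right)} = \left(-55 + Y\right) \left(-9 + h\right)$ ($s{\left(Y,h \right)} = \left(Y - 55\right) \left(h - 9\right) = \left(-55 + Y\right) \left(-9 + h\right)$)
$s{\left(-6,-7 \right)} \left(35 - 91\right) = \left(495 - -385 - -54 - -42\right) \left(35 - 91\right) = \left(495 + 385 + 54 + 42\right) \left(-56\right) = 976 \left(-56\right) = -54656$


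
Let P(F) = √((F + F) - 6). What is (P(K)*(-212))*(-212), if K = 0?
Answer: 44944*I*√6 ≈ 1.1009e+5*I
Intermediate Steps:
P(F) = √(-6 + 2*F) (P(F) = √(2*F - 6) = √(-6 + 2*F))
(P(K)*(-212))*(-212) = (√(-6 + 2*0)*(-212))*(-212) = (√(-6 + 0)*(-212))*(-212) = (√(-6)*(-212))*(-212) = ((I*√6)*(-212))*(-212) = -212*I*√6*(-212) = 44944*I*√6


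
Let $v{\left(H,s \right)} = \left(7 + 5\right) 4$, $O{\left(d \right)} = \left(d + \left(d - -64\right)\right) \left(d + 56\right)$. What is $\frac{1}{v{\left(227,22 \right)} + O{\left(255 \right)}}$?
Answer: $\frac{1}{178562} \approx 5.6003 \cdot 10^{-6}$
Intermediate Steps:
$O{\left(d \right)} = \left(56 + d\right) \left(64 + 2 d\right)$ ($O{\left(d \right)} = \left(d + \left(d + 64\right)\right) \left(56 + d\right) = \left(d + \left(64 + d\right)\right) \left(56 + d\right) = \left(64 + 2 d\right) \left(56 + d\right) = \left(56 + d\right) \left(64 + 2 d\right)$)
$v{\left(H,s \right)} = 48$ ($v{\left(H,s \right)} = 12 \cdot 4 = 48$)
$\frac{1}{v{\left(227,22 \right)} + O{\left(255 \right)}} = \frac{1}{48 + \left(3584 + 2 \cdot 255^{2} + 176 \cdot 255\right)} = \frac{1}{48 + \left(3584 + 2 \cdot 65025 + 44880\right)} = \frac{1}{48 + \left(3584 + 130050 + 44880\right)} = \frac{1}{48 + 178514} = \frac{1}{178562}$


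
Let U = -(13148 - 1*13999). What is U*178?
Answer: 151478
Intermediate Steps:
U = 851 (U = -(13148 - 13999) = -1*(-851) = 851)
U*178 = 851*178 = 151478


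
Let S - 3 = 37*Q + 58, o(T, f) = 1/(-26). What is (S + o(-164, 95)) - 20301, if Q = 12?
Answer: -514697/26 ≈ -19796.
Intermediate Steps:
o(T, f) = -1/26
S = 505 (S = 3 + (37*12 + 58) = 3 + (444 + 58) = 3 + 502 = 505)
(S + o(-164, 95)) - 20301 = (505 - 1/26) - 20301 = 13129/26 - 20301 = -514697/26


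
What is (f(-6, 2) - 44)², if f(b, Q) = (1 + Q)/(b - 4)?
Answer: 196249/100 ≈ 1962.5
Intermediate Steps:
f(b, Q) = (1 + Q)/(-4 + b)
(f(-6, 2) - 44)² = ((1 + 2)/(-4 - 6) - 44)² = (3/(-10) - 44)² = (-⅒*3 - 44)² = (-3/10 - 44)² = (-443/10)² = 196249/100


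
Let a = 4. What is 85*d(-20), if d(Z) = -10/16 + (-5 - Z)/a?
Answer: 2125/8 ≈ 265.63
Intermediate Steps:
d(Z) = -15/8 - Z/4 (d(Z) = -10/16 + (-5 - Z)/4 = -10*1/16 + (-5 - Z)*(¼) = -5/8 + (-5/4 - Z/4) = -15/8 - Z/4)
85*d(-20) = 85*(-15/8 - ¼*(-20)) = 85*(-15/8 + 5) = 85*(25/8) = 2125/8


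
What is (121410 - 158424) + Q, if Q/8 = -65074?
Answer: -557606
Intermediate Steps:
Q = -520592 (Q = 8*(-65074) = -520592)
(121410 - 158424) + Q = (121410 - 158424) - 520592 = -37014 - 520592 = -557606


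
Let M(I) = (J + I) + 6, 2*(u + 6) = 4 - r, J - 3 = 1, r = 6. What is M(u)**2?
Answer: 9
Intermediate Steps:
J = 4 (J = 3 + 1 = 4)
u = -7 (u = -6 + (4 - 1*6)/2 = -6 + (4 - 6)/2 = -6 + (1/2)*(-2) = -6 - 1 = -7)
M(I) = 10 + I (M(I) = (4 + I) + 6 = 10 + I)
M(u)**2 = (10 - 7)**2 = 3**2 = 9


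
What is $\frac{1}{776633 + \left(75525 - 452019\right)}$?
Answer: $\frac{1}{400139} \approx 2.4991 \cdot 10^{-6}$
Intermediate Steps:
$\frac{1}{776633 + \left(75525 - 452019\right)} = \frac{1}{776633 - 376494} = \frac{1}{400139}$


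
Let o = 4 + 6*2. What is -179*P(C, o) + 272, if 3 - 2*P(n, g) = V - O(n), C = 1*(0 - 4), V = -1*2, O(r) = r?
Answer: 365/2 ≈ 182.50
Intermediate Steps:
V = -2
o = 16 (o = 4 + 12 = 16)
C = -4 (C = 1*(-4) = -4)
P(n, g) = 5/2 + n/2 (P(n, g) = 3/2 - (-2 - n)/2 = 3/2 + (1 + n/2) = 5/2 + n/2)
-179*P(C, o) + 272 = -179*(5/2 + (½)*(-4)) + 272 = -179*(5/2 - 2) + 272 = -179*½ + 272 = -179/2 + 272 = 365/2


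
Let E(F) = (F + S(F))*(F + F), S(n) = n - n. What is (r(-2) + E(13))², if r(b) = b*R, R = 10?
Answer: 101124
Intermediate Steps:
r(b) = 10*b (r(b) = b*10 = 10*b)
S(n) = 0
E(F) = 2*F² (E(F) = (F + 0)*(F + F) = F*(2*F) = 2*F²)
(r(-2) + E(13))² = (10*(-2) + 2*13²)² = (-20 + 2*169)² = (-20 + 338)² = 318² = 101124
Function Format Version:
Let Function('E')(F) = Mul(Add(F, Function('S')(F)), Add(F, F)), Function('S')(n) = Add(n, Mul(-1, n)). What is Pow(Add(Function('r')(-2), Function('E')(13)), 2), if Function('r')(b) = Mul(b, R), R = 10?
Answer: 101124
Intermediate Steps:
Function('r')(b) = Mul(10, b) (Function('r')(b) = Mul(b, 10) = Mul(10, b))
Function('S')(n) = 0
Function('E')(F) = Mul(2, Pow(F, 2)) (Function('E')(F) = Mul(Add(F, 0), Add(F, F)) = Mul(F, Mul(2, F)) = Mul(2, Pow(F, 2)))
Pow(Add(Function('r')(-2), Function('E')(13)), 2) = Pow(Add(Mul(10, -2), Mul(2, Pow(13, 2))), 2) = Pow(Add(-20, Mul(2, 169)), 2) = Pow(Add(-20, 338), 2) = Pow(318, 2) = 101124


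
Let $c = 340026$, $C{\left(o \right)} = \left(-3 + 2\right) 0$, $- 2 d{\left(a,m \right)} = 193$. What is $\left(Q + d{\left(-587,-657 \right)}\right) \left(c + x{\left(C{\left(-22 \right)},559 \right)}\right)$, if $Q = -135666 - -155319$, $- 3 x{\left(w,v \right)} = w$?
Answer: $6649718469$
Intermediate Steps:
$d{\left(a,m \right)} = - \frac{193}{2}$ ($d{\left(a,m \right)} = \left(- \frac{1}{2}\right) 193 = - \frac{193}{2}$)
$C{\left(o \right)} = 0$ ($C{\left(o \right)} = \left(-1\right) 0 = 0$)
$x{\left(w,v \right)} = - \frac{w}{3}$
$Q = 19653$ ($Q = -135666 + 155319 = 19653$)
$\left(Q + d{\left(-587,-657 \right)}\right) \left(c + x{\left(C{\left(-22 \right)},559 \right)}\right) = \left(19653 - \frac{193}{2}\right) \left(340026 - 0\right) = \frac{39113 \left(340026 + 0\right)}{2} = \frac{39113}{2} \cdot 340026 = 6649718469$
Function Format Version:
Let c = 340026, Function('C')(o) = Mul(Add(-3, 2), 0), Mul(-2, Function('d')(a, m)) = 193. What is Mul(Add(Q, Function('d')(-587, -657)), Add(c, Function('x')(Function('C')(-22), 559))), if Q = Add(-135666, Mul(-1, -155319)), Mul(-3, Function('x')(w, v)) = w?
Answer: 6649718469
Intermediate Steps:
Function('d')(a, m) = Rational(-193, 2) (Function('d')(a, m) = Mul(Rational(-1, 2), 193) = Rational(-193, 2))
Function('C')(o) = 0 (Function('C')(o) = Mul(-1, 0) = 0)
Function('x')(w, v) = Mul(Rational(-1, 3), w)
Q = 19653 (Q = Add(-135666, 155319) = 19653)
Mul(Add(Q, Function('d')(-587, -657)), Add(c, Function('x')(Function('C')(-22), 559))) = Mul(Add(19653, Rational(-193, 2)), Add(340026, Mul(Rational(-1, 3), 0))) = Mul(Rational(39113, 2), Add(340026, 0)) = Mul(Rational(39113, 2), 340026) = 6649718469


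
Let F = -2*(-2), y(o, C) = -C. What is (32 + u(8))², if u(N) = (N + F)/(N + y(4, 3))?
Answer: 29584/25 ≈ 1183.4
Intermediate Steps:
F = 4
u(N) = (4 + N)/(-3 + N) (u(N) = (N + 4)/(N - 1*3) = (4 + N)/(N - 3) = (4 + N)/(-3 + N))
(32 + u(8))² = (32 + (4 + 8)/(-3 + 8))² = (32 + 12/5)² = (172/5)² = 29584/25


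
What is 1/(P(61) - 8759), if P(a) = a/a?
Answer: -1/8758 ≈ -0.00011418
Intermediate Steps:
P(a) = 1
1/(P(61) - 8759) = 1/(1 - 8759) = 1/(-8758) = -1/8758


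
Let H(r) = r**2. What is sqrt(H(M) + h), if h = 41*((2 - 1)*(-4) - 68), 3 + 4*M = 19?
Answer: 2*I*sqrt(734) ≈ 54.185*I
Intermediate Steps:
M = 4 (M = -3/4 + (1/4)*19 = -3/4 + 19/4 = 4)
h = -2952 (h = 41*(1*(-4) - 68) = 41*(-4 - 68) = 41*(-72) = -2952)
sqrt(H(M) + h) = sqrt(4**2 - 2952) = sqrt(16 - 2952) = sqrt(-2936) = 2*I*sqrt(734)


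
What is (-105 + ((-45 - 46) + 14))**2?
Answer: 33124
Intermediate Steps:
(-105 + ((-45 - 46) + 14))**2 = (-105 + (-91 + 14))**2 = (-105 - 77)**2 = (-182)**2 = 33124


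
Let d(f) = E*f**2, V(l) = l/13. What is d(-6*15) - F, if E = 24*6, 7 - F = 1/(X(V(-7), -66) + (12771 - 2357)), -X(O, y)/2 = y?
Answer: 12300780579/10546 ≈ 1.1664e+6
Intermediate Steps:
V(l) = l/13 (V(l) = l*(1/13) = l/13)
X(O, y) = -2*y
F = 73821/10546 (F = 7 - 1/(-2*(-66) + (12771 - 2357)) = 7 - 1/(132 + 10414) = 7 - 1/10546 = 73821/10546 ≈ 6.9999)
E = 144
d(f) = 144*f**2
d(-6*15) - F = 144*(-6*15)**2 - 1*73821/10546 = 144*(-90)**2 - 73821/10546 = 144*8100 - 73821/10546 = 1166400 - 73821/10546 = 12300780579/10546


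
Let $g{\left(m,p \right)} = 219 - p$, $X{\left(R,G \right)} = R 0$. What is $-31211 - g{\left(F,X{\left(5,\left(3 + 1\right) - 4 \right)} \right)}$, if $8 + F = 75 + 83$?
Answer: $-31430$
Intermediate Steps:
$X{\left(R,G \right)} = 0$
$F = 150$ ($F = -8 + \left(75 + 83\right) = -8 + 158 = 150$)
$-31211 - g{\left(F,X{\left(5,\left(3 + 1\right) - 4 \right)} \right)} = -31211 - \left(219 - 0\right) = -31211 - \left(219 + 0\right) = -31211 - 219 = -31430$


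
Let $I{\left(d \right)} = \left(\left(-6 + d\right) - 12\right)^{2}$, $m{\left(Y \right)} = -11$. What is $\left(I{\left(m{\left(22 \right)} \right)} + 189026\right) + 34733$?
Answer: $224600$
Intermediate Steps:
$I{\left(d \right)} = \left(-18 + d\right)^{2}$
$\left(I{\left(m{\left(22 \right)} \right)} + 189026\right) + 34733 = \left(\left(-18 - 11\right)^{2} + 189026\right) + 34733 = \left(\left(-29\right)^{2} + 189026\right) + 34733 = \left(841 + 189026\right) + 34733 = 189867 + 34733 = 224600$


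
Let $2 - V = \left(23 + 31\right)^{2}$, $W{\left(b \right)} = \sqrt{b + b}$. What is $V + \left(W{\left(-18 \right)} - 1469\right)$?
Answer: $-4383 + 6 i \approx -4383.0 + 6.0 i$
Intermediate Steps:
$W{\left(b \right)} = \sqrt{2} \sqrt{b}$ ($W{\left(b \right)} = \sqrt{2 b} = \sqrt{2} \sqrt{b}$)
$V = -2914$ ($V = 2 - \left(23 + 31\right)^{2} = 2 - 54^{2} = 2 - 2916 = -2914$)
$V + \left(W{\left(-18 \right)} - 1469\right) = -2914 - \left(1469 - \sqrt{2} \sqrt{-18}\right) = -2914 - \left(1469 - \sqrt{2} \cdot 3 i \sqrt{2}\right) = -2914 - \left(1469 - 6 i\right) = -4383 + 6 i$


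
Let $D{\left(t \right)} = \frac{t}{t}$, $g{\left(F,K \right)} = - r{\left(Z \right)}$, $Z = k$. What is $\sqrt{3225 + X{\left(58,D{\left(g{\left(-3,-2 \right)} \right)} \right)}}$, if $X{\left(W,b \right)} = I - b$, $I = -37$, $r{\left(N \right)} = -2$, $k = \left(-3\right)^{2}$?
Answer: $\sqrt{3187} \approx 56.453$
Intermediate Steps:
$k = 9$
$Z = 9$
$g{\left(F,K \right)} = 2$ ($g{\left(F,K \right)} = \left(-1\right) \left(-2\right) = 2$)
$D{\left(t \right)} = 1$
$X{\left(W,b \right)} = -37 - b$
$\sqrt{3225 + X{\left(58,D{\left(g{\left(-3,-2 \right)} \right)} \right)}} = \sqrt{3225 - 38} = \sqrt{3187}$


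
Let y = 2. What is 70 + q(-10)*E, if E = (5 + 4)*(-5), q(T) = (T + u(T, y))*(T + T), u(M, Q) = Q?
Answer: -7130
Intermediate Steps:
q(T) = 2*T*(2 + T) (q(T) = (T + 2)*(T + T) = (2 + T)*(2*T) = 2*T*(2 + T))
E = -45 (E = 9*(-5) = -45)
70 + q(-10)*E = 70 + (2*(-10)*(2 - 10))*(-45) = 70 + (2*(-10)*(-8))*(-45) = 70 + 160*(-45) = 70 - 7200 = -7130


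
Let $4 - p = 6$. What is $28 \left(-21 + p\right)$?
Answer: $-644$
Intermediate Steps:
$p = -2$ ($p = 4 - 6 = -2$)
$28 \left(-21 + p\right) = 28 \left(-21 - 2\right) = 28 \left(-23\right) = -644$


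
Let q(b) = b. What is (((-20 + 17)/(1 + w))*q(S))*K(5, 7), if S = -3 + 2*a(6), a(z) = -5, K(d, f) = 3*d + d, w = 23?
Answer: 65/2 ≈ 32.500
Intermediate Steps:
K(d, f) = 4*d
S = -13 (S = -3 + 2*(-5) = -3 - 10 = -13)
(((-20 + 17)/(1 + w))*q(S))*K(5, 7) = (((-20 + 17)/(1 + 23))*(-13))*(4*5) = (-3/24*(-13))*20 = (-3*1/24*(-13))*20 = -⅛*(-13)*20 = (13/8)*20 = 65/2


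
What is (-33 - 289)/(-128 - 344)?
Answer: 161/236 ≈ 0.68220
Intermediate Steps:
(-33 - 289)/(-128 - 344) = -322/(-472) = -322*(-1/472) = 161/236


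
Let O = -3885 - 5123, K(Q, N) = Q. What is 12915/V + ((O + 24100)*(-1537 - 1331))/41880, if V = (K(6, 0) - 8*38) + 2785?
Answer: -1487584301/1446605 ≈ -1028.3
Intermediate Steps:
O = -9008
V = 2487 (V = (6 - 8*38) + 2785 = (6 - 304) + 2785 = -298 + 2785 = 2487)
12915/V + ((O + 24100)*(-1537 - 1331))/41880 = 12915/2487 + ((-9008 + 24100)*(-1537 - 1331))/41880 = 12915*(1/2487) + (15092*(-2868))*(1/41880) = 4305/829 - 43283856*1/41880 = 4305/829 - 1803494/1745 = -1487584301/1446605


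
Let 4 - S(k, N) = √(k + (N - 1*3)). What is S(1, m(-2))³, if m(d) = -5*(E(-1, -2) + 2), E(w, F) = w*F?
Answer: (4 - I*√22)³ ≈ -200.0 - 121.95*I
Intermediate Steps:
E(w, F) = F*w
m(d) = -20 (m(d) = -5*(-2*(-1) + 2) = -5*(2 + 2) = -5*4 = -20)
S(k, N) = 4 - √(-3 + N + k) (S(k, N) = 4 - √(k + (N - 1*3)) = 4 - √(k + (N - 3)) = 4 - √(k + (-3 + N)) = 4 - √(-3 + N + k))
S(1, m(-2))³ = (4 - √(-3 - 20 + 1))³ = (4 - √(-22))³ = (4 - I*√22)³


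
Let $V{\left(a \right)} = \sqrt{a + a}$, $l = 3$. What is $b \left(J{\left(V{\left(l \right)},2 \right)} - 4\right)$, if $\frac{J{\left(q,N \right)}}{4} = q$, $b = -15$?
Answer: $60 - 60 \sqrt{6} \approx -86.969$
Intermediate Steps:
$V{\left(a \right)} = \sqrt{2} \sqrt{a}$ ($V{\left(a \right)} = \sqrt{2 a} = \sqrt{2} \sqrt{a}$)
$J{\left(q,N \right)} = 4 q$
$b \left(J{\left(V{\left(l \right)},2 \right)} - 4\right) = - 15 \left(4 \sqrt{2} \sqrt{3} - 4\right) = - 15 \left(4 \sqrt{6} - 4\right) = - 15 \left(-4 + 4 \sqrt{6}\right) = 60 - 60 \sqrt{6}$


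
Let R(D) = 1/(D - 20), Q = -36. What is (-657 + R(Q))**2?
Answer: 1353724849/3136 ≈ 4.3167e+5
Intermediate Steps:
R(D) = 1/(-20 + D)
(-657 + R(Q))**2 = (-657 + 1/(-20 - 36))**2 = (-657 + 1/(-56))**2 = (-657 - 1/56)**2 = (-36793/56)**2 = 1353724849/3136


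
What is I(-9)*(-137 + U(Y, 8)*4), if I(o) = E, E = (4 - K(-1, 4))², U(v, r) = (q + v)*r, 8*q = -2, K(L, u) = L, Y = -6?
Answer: -8425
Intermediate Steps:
q = -¼ (q = (⅛)*(-2) = -¼ ≈ -0.25000)
U(v, r) = r*(-¼ + v) (U(v, r) = (-¼ + v)*r = r*(-¼ + v))
E = 25 (E = (4 - 1*(-1))² = (4 + 1)² = 5² = 25)
I(o) = 25
I(-9)*(-137 + U(Y, 8)*4) = 25*(-137 + (8*(-¼ - 6))*4) = 25*(-137 + (8*(-25/4))*4) = 25*(-137 - 50*4) = 25*(-137 - 200) = 25*(-337) = -8425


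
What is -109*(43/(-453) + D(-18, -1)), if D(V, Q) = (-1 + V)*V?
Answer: -16882247/453 ≈ -37268.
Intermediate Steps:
D(V, Q) = V*(-1 + V)
-109*(43/(-453) + D(-18, -1)) = -109*(43/(-453) - 18*(-1 - 18)) = -109*(43*(-1/453) - 18*(-19)) = -109*(-43/453 + 342) = -109*154883/453 = -16882247/453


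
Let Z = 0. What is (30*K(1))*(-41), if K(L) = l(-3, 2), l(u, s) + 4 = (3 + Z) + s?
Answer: -1230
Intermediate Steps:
l(u, s) = -1 + s (l(u, s) = -4 + ((3 + 0) + s) = -4 + (3 + s) = -1 + s)
K(L) = 1 (K(L) = -1 + 2 = 1)
(30*K(1))*(-41) = (30*1)*(-41) = 30*(-41) = -1230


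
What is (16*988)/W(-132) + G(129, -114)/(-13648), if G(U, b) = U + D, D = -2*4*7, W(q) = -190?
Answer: -5677933/68240 ≈ -83.205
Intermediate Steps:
D = -56 (D = -8*7 = -56)
G(U, b) = -56 + U (G(U, b) = U - 56 = -56 + U)
(16*988)/W(-132) + G(129, -114)/(-13648) = (16*988)/(-190) + (-56 + 129)/(-13648) = 15808*(-1/190) + 73*(-1/13648) = -416/5 - 73/13648 = -5677933/68240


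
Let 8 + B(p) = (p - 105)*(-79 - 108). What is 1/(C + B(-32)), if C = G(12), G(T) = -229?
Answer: 1/25382 ≈ 3.9398e-5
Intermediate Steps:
C = -229
B(p) = 19627 - 187*p (B(p) = -8 + (p - 105)*(-79 - 108) = -8 + (-105 + p)*(-187) = -8 + (19635 - 187*p) = 19627 - 187*p)
1/(C + B(-32)) = 1/(-229 + (19627 - 187*(-32))) = 1/(-229 + (19627 + 5984)) = 1/(-229 + 25611) = 1/25382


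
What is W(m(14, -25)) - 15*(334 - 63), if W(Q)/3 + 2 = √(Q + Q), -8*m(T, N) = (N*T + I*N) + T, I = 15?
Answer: -4071 + 9*√79/2 ≈ -4031.0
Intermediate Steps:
m(T, N) = -15*N/8 - T/8 - N*T/8 (m(T, N) = -((N*T + 15*N) + T)/8 = -((15*N + N*T) + T)/8 = -(T + 15*N + N*T)/8 = -15*N/8 - T/8 - N*T/8)
W(Q) = -6 + 3*√2*√Q (W(Q) = -6 + 3*√(Q + Q) = -6 + 3*√(2*Q) = -6 + 3*(√2*√Q) = -6 + 3*√2*√Q)
W(m(14, -25)) - 15*(334 - 63) = (-6 + 3*√2*√(-15/8*(-25) - ⅛*14 - ⅛*(-25)*14)) - 15*(334 - 63) = (-6 + 3*√2*√(375/8 - 7/4 + 175/4)) - 15*271 = (-6 + 3*√2*√(711/8)) - 4065 = (-6 + 3*√2*(3*√158/4)) - 4065 = (-6 + 9*√79/2) - 4065 = -4071 + 9*√79/2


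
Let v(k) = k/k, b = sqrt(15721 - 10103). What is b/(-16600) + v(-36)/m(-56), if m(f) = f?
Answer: -1/56 - 53*sqrt(2)/16600 ≈ -0.022372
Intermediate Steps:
b = 53*sqrt(2) (b = sqrt(5618) = 53*sqrt(2) ≈ 74.953)
v(k) = 1
b/(-16600) + v(-36)/m(-56) = (53*sqrt(2))/(-16600) + 1/(-56) = (53*sqrt(2))*(-1/16600) + 1*(-1/56) = -53*sqrt(2)/16600 - 1/56 = -1/56 - 53*sqrt(2)/16600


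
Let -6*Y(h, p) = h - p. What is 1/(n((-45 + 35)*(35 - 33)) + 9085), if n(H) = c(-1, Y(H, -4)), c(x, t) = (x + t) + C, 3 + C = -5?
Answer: 3/27236 ≈ 0.00011015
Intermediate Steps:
C = -8 (C = -3 - 5 = -8)
Y(h, p) = -h/6 + p/6 (Y(h, p) = -(h - p)/6 = -h/6 + p/6)
c(x, t) = -8 + t + x (c(x, t) = (x + t) - 8 = (t + x) - 8 = -8 + t + x)
n(H) = -29/3 - H/6 (n(H) = -8 + (-H/6 + (1/6)*(-4)) - 1 = -8 + (-H/6 - 2/3) - 1 = -8 + (-2/3 - H/6) - 1 = -29/3 - H/6)
1/(n((-45 + 35)*(35 - 33)) + 9085) = 1/((-29/3 - (-45 + 35)*(35 - 33)/6) + 9085) = 1/((-29/3 - (-5)*2/3) + 9085) = 1/((-29/3 - 1/6*(-20)) + 9085) = 1/((-29/3 + 10/3) + 9085) = 1/(-19/3 + 9085) = 1/(27236/3) = 3/27236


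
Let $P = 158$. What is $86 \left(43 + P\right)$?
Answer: $17286$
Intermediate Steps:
$86 \left(43 + P\right) = 86 \left(43 + 158\right) = 86 \cdot 201 = 17286$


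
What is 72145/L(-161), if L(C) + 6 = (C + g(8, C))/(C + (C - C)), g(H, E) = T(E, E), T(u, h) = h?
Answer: -72145/4 ≈ -18036.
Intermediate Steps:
g(H, E) = E
L(C) = -4 (L(C) = -6 + (C + C)/(C + (C - C)) = -6 + (2*C)/(C + 0) = -6 + (2*C)/C = -6 + 2 = -4)
72145/L(-161) = 72145/(-4) = 72145*(-¼) = -72145/4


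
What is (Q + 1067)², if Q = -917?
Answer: 22500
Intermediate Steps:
(Q + 1067)² = (-917 + 1067)² = 150² = 22500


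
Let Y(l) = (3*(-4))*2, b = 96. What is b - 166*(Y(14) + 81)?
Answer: -9366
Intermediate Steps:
Y(l) = -24 (Y(l) = -12*2 = -24)
b - 166*(Y(14) + 81) = 96 - 166*(-24 + 81) = 96 - 166*57 = 96 - 9462 = -9366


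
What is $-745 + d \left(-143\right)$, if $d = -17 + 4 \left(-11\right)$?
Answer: $7978$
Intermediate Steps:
$d = -61$ ($d = -17 - 44 = -61$)
$-745 + d \left(-143\right) = -745 - -8723 = -745 + 8723 = 7978$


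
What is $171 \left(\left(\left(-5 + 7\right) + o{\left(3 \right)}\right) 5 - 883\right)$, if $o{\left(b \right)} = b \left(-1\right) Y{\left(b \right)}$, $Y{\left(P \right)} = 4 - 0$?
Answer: $-159543$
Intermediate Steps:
$Y{\left(P \right)} = 4$ ($Y{\left(P \right)} = 4 + 0 = 4$)
$o{\left(b \right)} = - 4 b$ ($o{\left(b \right)} = b \left(-1\right) 4 = - b 4 = - 4 b$)
$171 \left(\left(\left(-5 + 7\right) + o{\left(3 \right)}\right) 5 - 883\right) = 171 \left(\left(\left(-5 + 7\right) - 12\right) 5 - 883\right) = 171 \left(\left(2 - 12\right) 5 - 883\right) = 171 \left(\left(-10\right) 5 - 883\right) = 171 \left(-50 - 883\right) = 171 \left(-933\right) = -159543$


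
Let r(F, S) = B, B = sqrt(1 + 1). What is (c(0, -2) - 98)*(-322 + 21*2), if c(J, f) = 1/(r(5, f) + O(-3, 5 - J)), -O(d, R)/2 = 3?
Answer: 467320/17 + 140*sqrt(2)/17 ≈ 27501.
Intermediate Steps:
O(d, R) = -6 (O(d, R) = -2*3 = -6)
B = sqrt(2) ≈ 1.4142
r(F, S) = sqrt(2)
c(J, f) = 1/(-6 + sqrt(2)) (c(J, f) = 1/(sqrt(2) - 6) = 1/(-6 + sqrt(2)))
(c(0, -2) - 98)*(-322 + 21*2) = ((-3/17 - sqrt(2)/34) - 98)*(-322 + 21*2) = (-1669/17 - sqrt(2)/34)*(-322 + 42) = (-1669/17 - sqrt(2)/34)*(-280) = 467320/17 + 140*sqrt(2)/17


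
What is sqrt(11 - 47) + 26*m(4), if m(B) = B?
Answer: 104 + 6*I ≈ 104.0 + 6.0*I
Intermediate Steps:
sqrt(11 - 47) + 26*m(4) = sqrt(11 - 47) + 26*4 = sqrt(-36) + 104 = 6*I + 104 = 104 + 6*I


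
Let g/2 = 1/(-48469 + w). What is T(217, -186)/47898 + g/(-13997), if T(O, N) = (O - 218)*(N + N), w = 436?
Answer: 4631525092/596345978187 ≈ 0.0077665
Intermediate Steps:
g = -2/48033 (g = 2/(-48469 + 436) = 2/(-48033) = 2*(-1/48033) = -2/48033 ≈ -4.1638e-5)
T(O, N) = 2*N*(-218 + O) (T(O, N) = (-218 + O)*(2*N) = 2*N*(-218 + O))
T(217, -186)/47898 + g/(-13997) = (2*(-186)*(-218 + 217))/47898 - 2/48033/(-13997) = (2*(-186)*(-1))*(1/47898) - 2/48033*(-1/13997) = 372*(1/47898) + 2/672317901 = 62/7983 + 2/672317901 = 4631525092/596345978187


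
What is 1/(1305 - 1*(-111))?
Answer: 1/1416 ≈ 0.00070621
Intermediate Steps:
1/(1305 - 1*(-111)) = 1/(1305 + 111) = 1/1416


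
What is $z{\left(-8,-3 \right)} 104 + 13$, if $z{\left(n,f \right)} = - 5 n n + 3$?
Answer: $-32955$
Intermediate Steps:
$z{\left(n,f \right)} = 3 - 5 n^{2}$ ($z{\left(n,f \right)} = - 5 n^{2} + 3 = 3 - 5 n^{2}$)
$z{\left(-8,-3 \right)} 104 + 13 = \left(3 - 5 \left(-8\right)^{2}\right) 104 + 13 = \left(3 - 320\right) 104 + 13 = \left(-317\right) 104 + 13 = -32968 + 13 = -32955$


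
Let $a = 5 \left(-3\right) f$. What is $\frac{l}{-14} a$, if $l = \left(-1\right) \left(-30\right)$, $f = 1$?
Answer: $\frac{225}{7} \approx 32.143$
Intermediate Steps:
$a = -15$ ($a = 5 \left(-3\right) 1 = \left(-15\right) 1 = -15$)
$l = 30$
$\frac{l}{-14} a = \frac{1}{-14} \cdot 30 \left(-15\right) = \left(- \frac{1}{14}\right) 30 \left(-15\right) = \left(- \frac{15}{7}\right) \left(-15\right) = \frac{225}{7}$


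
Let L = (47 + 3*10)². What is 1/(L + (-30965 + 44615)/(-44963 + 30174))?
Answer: 14789/87670331 ≈ 0.00016869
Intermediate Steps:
L = 5929 (L = (47 + 30)² = 77² = 5929)
1/(L + (-30965 + 44615)/(-44963 + 30174)) = 1/(5929 + (-30965 + 44615)/(-44963 + 30174)) = 1/(5929 + 13650/(-14789)) = 1/(5929 + 13650*(-1/14789)) = 1/(5929 - 13650/14789) = 1/(87670331/14789) = 14789/87670331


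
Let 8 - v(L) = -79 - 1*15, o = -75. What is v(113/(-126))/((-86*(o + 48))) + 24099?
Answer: 9326330/387 ≈ 24099.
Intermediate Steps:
v(L) = 102 (v(L) = 8 - (-79 - 1*15) = 8 - (-79 - 15) = 8 - 1*(-94) = 8 + 94 = 102)
v(113/(-126))/((-86*(o + 48))) + 24099 = 102/((-86*(-75 + 48))) + 24099 = 102/((-86*(-27))) + 24099 = 102/2322 + 24099 = 102*(1/2322) + 24099 = 17/387 + 24099 = 9326330/387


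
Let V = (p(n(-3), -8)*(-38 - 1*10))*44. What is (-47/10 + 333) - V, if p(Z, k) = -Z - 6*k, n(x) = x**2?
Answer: 826963/10 ≈ 82696.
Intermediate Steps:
V = -82368 (V = ((-1*(-3)**2 - 6*(-8))*(-38 - 1*10))*44 = ((-1*9 + 48)*(-38 - 10))*44 = ((-9 + 48)*(-48))*44 = (39*(-48))*44 = -1872*44 = -82368)
(-47/10 + 333) - V = (-47/10 + 333) - 1*(-82368) = ((1/10)*(-47) + 333) + 82368 = (-47/10 + 333) + 82368 = 3283/10 + 82368 = 826963/10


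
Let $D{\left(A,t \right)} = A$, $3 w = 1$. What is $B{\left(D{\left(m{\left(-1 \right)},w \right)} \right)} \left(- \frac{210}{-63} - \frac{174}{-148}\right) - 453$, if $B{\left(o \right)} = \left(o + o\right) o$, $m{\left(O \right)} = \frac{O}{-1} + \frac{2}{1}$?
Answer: $- \frac{13758}{37} \approx -371.84$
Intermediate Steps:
$w = \frac{1}{3}$ ($w = \frac{1}{3} \cdot 1 = \frac{1}{3} \approx 0.33333$)
$m{\left(O \right)} = 2 - O$ ($m{\left(O \right)} = O \left(-1\right) + 2 \cdot 1 = - O + 2 = 2 - O$)
$B{\left(o \right)} = 2 o^{2}$ ($B{\left(o \right)} = 2 o o = 2 o^{2}$)
$B{\left(D{\left(m{\left(-1 \right)},w \right)} \right)} \left(- \frac{210}{-63} - \frac{174}{-148}\right) - 453 = 2 \left(2 - -1\right)^{2} \left(- \frac{210}{-63} - \frac{174}{-148}\right) - 453 = 2 \left(2 + 1\right)^{2} \left(\left(-210\right) \left(- \frac{1}{63}\right) - - \frac{87}{74}\right) - 453 = 2 \cdot 3^{2} \left(\frac{10}{3} + \frac{87}{74}\right) - 453 = 2 \cdot 9 \cdot \frac{1001}{222} - 453 = 18 \cdot \frac{1001}{222} - 453 = \frac{3003}{37} - 453 = - \frac{13758}{37}$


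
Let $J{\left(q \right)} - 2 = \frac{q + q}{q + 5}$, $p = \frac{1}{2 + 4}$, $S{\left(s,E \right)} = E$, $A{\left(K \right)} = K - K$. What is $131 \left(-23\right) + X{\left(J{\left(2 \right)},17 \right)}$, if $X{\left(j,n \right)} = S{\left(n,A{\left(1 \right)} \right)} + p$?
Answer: $- \frac{18077}{6} \approx -3012.8$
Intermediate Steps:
$A{\left(K \right)} = 0$
$p = \frac{1}{6} \approx 0.16667$
$J{\left(q \right)} = 2 + \frac{2 q}{5 + q}$ ($J{\left(q \right)} = 2 + \frac{q + q}{q + 5} = 2 + \frac{2 q}{5 + q}$)
$X{\left(j,n \right)} = \frac{1}{6}$ ($X{\left(j,n \right)} = 0 + \frac{1}{6} = \frac{1}{6}$)
$131 \left(-23\right) + X{\left(J{\left(2 \right)},17 \right)} = 131 \left(-23\right) + \frac{1}{6} = -3013 + \frac{1}{6} = - \frac{18077}{6}$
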